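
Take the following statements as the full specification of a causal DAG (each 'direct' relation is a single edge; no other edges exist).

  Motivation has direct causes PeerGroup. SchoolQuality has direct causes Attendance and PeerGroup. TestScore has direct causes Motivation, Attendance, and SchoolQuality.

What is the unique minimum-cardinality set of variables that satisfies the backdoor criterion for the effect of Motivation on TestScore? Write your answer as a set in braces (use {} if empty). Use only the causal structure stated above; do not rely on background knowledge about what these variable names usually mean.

Variables eligible for adjustment (non-descendants of Motivation, excluding Motivation and TestScore): {Attendance, PeerGroup, SchoolQuality}.
Backdoor paths from Motivation to TestScore:
  P1: Motivation <- PeerGroup -> SchoolQuality <- Attendance -> TestScore
  P2: Motivation <- PeerGroup -> SchoolQuality -> TestScore
The empty set is not sufficient: P2 (Motivation <- PeerGroup -> SchoolQuality -> TestScore) has no collider blocking it and no conditioned non-collider, so it is open.
Try {PeerGroup}:
  P1: blocked at fork node PeerGroup ∈ conditioning set.
  P2: blocked at fork node PeerGroup ∈ conditioning set.
{PeerGroup} contains no descendant of Motivation and blocks every backdoor path.
No other singleton works — e.g. {Attendance} leaves P2 open — so {PeerGroup} is the unique smallest valid adjustment set.

{PeerGroup}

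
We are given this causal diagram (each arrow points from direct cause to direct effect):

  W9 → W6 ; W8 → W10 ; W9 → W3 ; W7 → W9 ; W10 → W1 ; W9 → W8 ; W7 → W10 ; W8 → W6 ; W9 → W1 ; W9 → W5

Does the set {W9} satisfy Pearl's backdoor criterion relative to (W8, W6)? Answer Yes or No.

Yes

Backdoor paths from W8 to W6 (paths whose first edge points into W8):
  P1: W8 <- W9 -> W6
Condition 1 (no descendant of W8 in the set): holds — descendants of W8 are {W1, W10, W6}; none are in {W9}.
Condition 2 (every backdoor path blocked by {W9}):
  P1: blocked at fork node W9 ∈ conditioning set.
{W9} satisfies the backdoor criterion.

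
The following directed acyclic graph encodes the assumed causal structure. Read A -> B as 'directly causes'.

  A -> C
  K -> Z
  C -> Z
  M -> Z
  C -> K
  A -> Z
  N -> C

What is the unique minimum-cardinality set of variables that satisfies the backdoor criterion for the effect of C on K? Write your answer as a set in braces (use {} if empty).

Variables eligible for adjustment (non-descendants of C, excluding C and K): {A, M, N}.
Backdoor paths from C to K:
  P1: C <- A -> Z <- K
Each backdoor path contains an unconditioned collider, so every path is already blocked with the empty conditioning set:
  P1: blocked at collider Z (neither it nor any descendant is in the conditioning set).
The empty set is therefore the unique smallest valid set.

{}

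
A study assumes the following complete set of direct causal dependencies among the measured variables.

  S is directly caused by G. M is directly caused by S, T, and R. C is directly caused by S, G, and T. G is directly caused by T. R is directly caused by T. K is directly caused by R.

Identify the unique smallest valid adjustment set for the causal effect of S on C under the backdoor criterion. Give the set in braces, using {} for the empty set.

{G}

Variables eligible for adjustment (non-descendants of S, excluding S and C): {G, K, R, T}.
Backdoor paths from S to C:
  P1: S <- G <- T -> C
  P2: S <- G -> C
The empty set is not sufficient: P1 (S <- G <- T -> C) has no collider blocking it and no conditioned non-collider, so it is open.
Try {G}:
  P1: blocked at chain node G ∈ conditioning set.
  P2: blocked at fork node G ∈ conditioning set.
{G} contains no descendant of S and blocks every backdoor path.
No other singleton works — e.g. {T} leaves P2 open — so {G} is the unique smallest valid adjustment set.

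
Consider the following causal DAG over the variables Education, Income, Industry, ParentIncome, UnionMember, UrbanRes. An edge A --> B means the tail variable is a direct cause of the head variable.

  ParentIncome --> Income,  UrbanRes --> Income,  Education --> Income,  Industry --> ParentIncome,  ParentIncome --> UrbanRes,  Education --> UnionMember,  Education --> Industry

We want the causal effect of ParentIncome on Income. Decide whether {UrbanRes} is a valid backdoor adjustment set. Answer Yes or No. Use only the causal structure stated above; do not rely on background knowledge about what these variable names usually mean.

Backdoor paths from ParentIncome to Income (paths whose first edge points into ParentIncome):
  P1: ParentIncome <- Industry <- Education -> Income
Condition 1 (no descendant of ParentIncome in the set): FAILS — UrbanRes is a descendant of ParentIncome.
Condition 2 (every backdoor path blocked by {UrbanRes}):
  P1: open — no interior node is in the conditioning set.
{UrbanRes} does not satisfy the backdoor criterion.

No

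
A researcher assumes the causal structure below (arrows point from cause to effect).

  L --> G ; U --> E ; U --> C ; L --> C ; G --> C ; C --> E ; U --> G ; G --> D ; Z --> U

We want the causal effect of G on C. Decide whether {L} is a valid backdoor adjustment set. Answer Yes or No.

No

Backdoor paths from G to C (paths whose first edge points into G):
  P1: G <- U -> C
  P2: G <- U -> E <- C
  P3: G <- L -> C
Condition 1 (no descendant of G in the set): holds — descendants of G are {C, D, E}; none are in {L}.
Condition 2 (every backdoor path blocked by {L}):
  P1: open — no interior node is in the conditioning set.
  P2: blocked at collider E (neither it nor any descendant is in the conditioning set).
  P3: blocked at fork node L ∈ conditioning set.
{L} does not satisfy the backdoor criterion.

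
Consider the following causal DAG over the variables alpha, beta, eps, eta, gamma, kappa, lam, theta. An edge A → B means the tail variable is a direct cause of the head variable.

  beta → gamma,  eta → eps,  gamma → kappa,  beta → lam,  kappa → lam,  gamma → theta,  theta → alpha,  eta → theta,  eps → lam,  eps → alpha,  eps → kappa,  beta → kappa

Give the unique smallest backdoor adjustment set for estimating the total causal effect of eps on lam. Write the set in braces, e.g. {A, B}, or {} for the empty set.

{}

Variables eligible for adjustment (non-descendants of eps, excluding eps and lam): {beta, eta, gamma, theta}.
Backdoor paths from eps to lam:
  P1: eps <- eta -> theta <- gamma <- beta -> kappa -> lam
  P2: eps <- eta -> theta <- gamma <- beta -> lam
  P3: eps <- eta -> theta <- gamma -> kappa <- beta -> lam
  P4: eps <- eta -> theta <- gamma -> kappa -> lam
Each backdoor path contains an unconditioned collider, so every path is already blocked with the empty conditioning set:
  P1: blocked at collider theta (neither it nor any descendant is in the conditioning set).
  P2: blocked at collider theta (neither it nor any descendant is in the conditioning set).
  P3: blocked at collider theta (neither it nor any descendant is in the conditioning set).
  P4: blocked at collider theta (neither it nor any descendant is in the conditioning set).
The empty set is therefore the unique smallest valid set.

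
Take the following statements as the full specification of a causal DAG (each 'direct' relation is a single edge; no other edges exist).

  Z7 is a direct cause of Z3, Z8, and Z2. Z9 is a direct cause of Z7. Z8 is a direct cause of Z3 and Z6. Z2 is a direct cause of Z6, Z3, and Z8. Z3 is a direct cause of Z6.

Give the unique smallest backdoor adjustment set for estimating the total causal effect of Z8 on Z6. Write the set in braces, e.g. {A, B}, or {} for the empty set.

{Z2, Z7}

Variables eligible for adjustment (non-descendants of Z8, excluding Z8 and Z6): {Z2, Z7, Z9}.
Backdoor paths from Z8 to Z6:
  P1: Z8 <- Z7 -> Z2 -> Z3 -> Z6
  P2: Z8 <- Z7 -> Z2 -> Z6
  P3: Z8 <- Z7 -> Z3 <- Z2 -> Z6
  P4: Z8 <- Z7 -> Z3 -> Z6
  P5: Z8 <- Z2 <- Z7 -> Z3 -> Z6
  P6: Z8 <- Z2 -> Z3 -> Z6
  P7: Z8 <- Z2 -> Z6
The empty set is not sufficient: P1 (Z8 <- Z7 -> Z2 -> Z3 -> Z6) has no collider blocking it and no conditioned non-collider, so it is open.
Try {Z2, Z7}:
  P1: blocked at fork node Z7 ∈ conditioning set.
  P2: blocked at fork node Z7 ∈ conditioning set.
  P3: blocked at fork node Z7 ∈ conditioning set.
  P4: blocked at fork node Z7 ∈ conditioning set.
  P5: blocked at chain node Z2 ∈ conditioning set.
  P6: blocked at fork node Z2 ∈ conditioning set.
  P7: blocked at fork node Z2 ∈ conditioning set.
{Z2, Z7} contains no descendant of Z8 and blocks every backdoor path.
Every element of {Z2, Z7} is needed (dropping Z2 leaves P6 open; dropping Z7 leaves P4 open), so no proper subset is valid.
Among all size-2 subsets of the eligible variables, only {Z2, Z7} blocks every backdoor path, so it is the unique smallest valid adjustment set.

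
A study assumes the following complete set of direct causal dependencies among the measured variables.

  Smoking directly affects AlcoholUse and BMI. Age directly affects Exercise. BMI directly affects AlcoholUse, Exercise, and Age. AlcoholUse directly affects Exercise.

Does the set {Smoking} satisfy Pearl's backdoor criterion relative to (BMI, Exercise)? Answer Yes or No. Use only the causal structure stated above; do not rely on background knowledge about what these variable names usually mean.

Backdoor paths from BMI to Exercise (paths whose first edge points into BMI):
  P1: BMI <- Smoking -> AlcoholUse -> Exercise
Condition 1 (no descendant of BMI in the set): holds — descendants of BMI are {Age, AlcoholUse, Exercise}; none are in {Smoking}.
Condition 2 (every backdoor path blocked by {Smoking}):
  P1: blocked at fork node Smoking ∈ conditioning set.
{Smoking} satisfies the backdoor criterion.

Yes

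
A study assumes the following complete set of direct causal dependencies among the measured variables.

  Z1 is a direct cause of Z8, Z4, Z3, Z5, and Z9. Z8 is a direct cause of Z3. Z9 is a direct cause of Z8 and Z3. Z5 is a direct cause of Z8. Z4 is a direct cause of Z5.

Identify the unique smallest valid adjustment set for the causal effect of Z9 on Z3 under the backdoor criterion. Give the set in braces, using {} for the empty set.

Variables eligible for adjustment (non-descendants of Z9, excluding Z9 and Z3): {Z1, Z4, Z5}.
Backdoor paths from Z9 to Z3:
  P1: Z9 <- Z1 -> Z4 -> Z5 -> Z8 -> Z3
  P2: Z9 <- Z1 -> Z5 -> Z8 -> Z3
  P3: Z9 <- Z1 -> Z8 -> Z3
  P4: Z9 <- Z1 -> Z3
The empty set is not sufficient: P1 (Z9 <- Z1 -> Z4 -> Z5 -> Z8 -> Z3) has no collider blocking it and no conditioned non-collider, so it is open.
Try {Z1}:
  P1: blocked at fork node Z1 ∈ conditioning set.
  P2: blocked at fork node Z1 ∈ conditioning set.
  P3: blocked at fork node Z1 ∈ conditioning set.
  P4: blocked at fork node Z1 ∈ conditioning set.
{Z1} contains no descendant of Z9 and blocks every backdoor path.
No other singleton works — e.g. {Z4} leaves P2 open — so {Z1} is the unique smallest valid adjustment set.

{Z1}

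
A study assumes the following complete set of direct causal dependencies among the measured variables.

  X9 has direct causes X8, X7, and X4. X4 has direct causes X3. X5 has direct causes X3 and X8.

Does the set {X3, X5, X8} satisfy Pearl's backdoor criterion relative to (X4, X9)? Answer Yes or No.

Yes

Backdoor paths from X4 to X9 (paths whose first edge points into X4):
  P1: X4 <- X3 -> X5 <- X8 -> X9
Condition 1 (no descendant of X4 in the set): holds — descendants of X4 are {X9}; none are in {X3, X5, X8}.
Condition 2 (every backdoor path blocked by {X3, X5, X8}):
  P1: blocked at fork node X3 ∈ conditioning set.
{X3, X5, X8} satisfies the backdoor criterion.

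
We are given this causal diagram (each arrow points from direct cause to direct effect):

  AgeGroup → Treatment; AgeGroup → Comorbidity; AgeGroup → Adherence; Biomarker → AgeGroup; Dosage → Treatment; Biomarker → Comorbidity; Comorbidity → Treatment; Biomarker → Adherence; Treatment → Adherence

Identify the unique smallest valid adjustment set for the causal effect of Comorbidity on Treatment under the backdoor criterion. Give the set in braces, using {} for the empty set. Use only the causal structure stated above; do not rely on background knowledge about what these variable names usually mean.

Variables eligible for adjustment (non-descendants of Comorbidity, excluding Comorbidity and Treatment): {AgeGroup, Biomarker, Dosage}.
Backdoor paths from Comorbidity to Treatment:
  P1: Comorbidity <- Biomarker -> AgeGroup -> Treatment
  P2: Comorbidity <- Biomarker -> AgeGroup -> Adherence <- Treatment
  P3: Comorbidity <- Biomarker -> Adherence <- AgeGroup -> Treatment
  P4: Comorbidity <- Biomarker -> Adherence <- Treatment
  P5: Comorbidity <- AgeGroup <- Biomarker -> Adherence <- Treatment
  P6: Comorbidity <- AgeGroup -> Treatment
  P7: Comorbidity <- AgeGroup -> Adherence <- Treatment
The empty set is not sufficient: P1 (Comorbidity <- Biomarker -> AgeGroup -> Treatment) has no collider blocking it and no conditioned non-collider, so it is open.
Try {AgeGroup}:
  P1: blocked at chain node AgeGroup ∈ conditioning set.
  P2: blocked at chain node AgeGroup ∈ conditioning set.
  P3: blocked at collider Adherence (neither it nor any descendant is in the conditioning set).
  P4: blocked at collider Adherence (neither it nor any descendant is in the conditioning set).
  P5: blocked at chain node AgeGroup ∈ conditioning set.
  P6: blocked at fork node AgeGroup ∈ conditioning set.
  P7: blocked at fork node AgeGroup ∈ conditioning set.
{AgeGroup} contains no descendant of Comorbidity and blocks every backdoor path.
No other singleton works — e.g. {Biomarker} leaves P6 open — so {AgeGroup} is the unique smallest valid adjustment set.

{AgeGroup}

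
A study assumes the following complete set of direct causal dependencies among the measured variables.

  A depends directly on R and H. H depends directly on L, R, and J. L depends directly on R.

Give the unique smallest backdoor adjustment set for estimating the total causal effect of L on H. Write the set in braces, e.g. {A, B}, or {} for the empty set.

Variables eligible for adjustment (non-descendants of L, excluding L and H): {J, R}.
Backdoor paths from L to H:
  P1: L <- R -> H
  P2: L <- R -> A <- H
The empty set is not sufficient: P1 (L <- R -> H) has no collider blocking it and no conditioned non-collider, so it is open.
Try {R}:
  P1: blocked at fork node R ∈ conditioning set.
  P2: blocked at fork node R ∈ conditioning set.
{R} contains no descendant of L and blocks every backdoor path.
No other singleton works — e.g. {J} leaves P1 open — so {R} is the unique smallest valid adjustment set.

{R}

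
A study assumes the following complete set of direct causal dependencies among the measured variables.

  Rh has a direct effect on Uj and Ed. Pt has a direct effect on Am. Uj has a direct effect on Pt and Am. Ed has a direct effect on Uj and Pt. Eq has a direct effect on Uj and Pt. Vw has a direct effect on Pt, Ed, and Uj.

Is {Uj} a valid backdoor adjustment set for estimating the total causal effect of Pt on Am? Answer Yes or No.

Backdoor paths from Pt to Am (paths whose first edge points into Pt):
  P1: Pt <- Vw -> Ed <- Rh -> Uj -> Am
  P2: Pt <- Vw -> Ed -> Uj -> Am
  P3: Pt <- Vw -> Uj -> Am
  P4: Pt <- Eq -> Uj -> Am
  P5: Pt <- Ed <- Vw -> Uj -> Am
  P6: Pt <- Ed <- Rh -> Uj -> Am
  P7: Pt <- Ed -> Uj -> Am
  P8: Pt <- Uj -> Am
Condition 1 (no descendant of Pt in the set): holds — descendants of Pt are {Am}; none are in {Uj}.
Condition 2 (every backdoor path blocked by {Uj}):
  P1: blocked at chain node Uj ∈ conditioning set.
  P2: blocked at chain node Uj ∈ conditioning set.
  P3: blocked at chain node Uj ∈ conditioning set.
  P4: blocked at chain node Uj ∈ conditioning set.
  P5: blocked at chain node Uj ∈ conditioning set.
  P6: blocked at chain node Uj ∈ conditioning set.
  P7: blocked at chain node Uj ∈ conditioning set.
  P8: blocked at fork node Uj ∈ conditioning set.
{Uj} satisfies the backdoor criterion.

Yes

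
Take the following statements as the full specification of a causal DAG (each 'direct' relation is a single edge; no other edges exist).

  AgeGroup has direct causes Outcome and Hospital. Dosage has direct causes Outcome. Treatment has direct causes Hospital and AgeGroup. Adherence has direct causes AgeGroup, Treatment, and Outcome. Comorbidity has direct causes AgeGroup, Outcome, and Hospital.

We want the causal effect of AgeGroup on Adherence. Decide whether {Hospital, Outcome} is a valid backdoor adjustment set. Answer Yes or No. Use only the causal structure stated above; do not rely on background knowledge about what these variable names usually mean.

Backdoor paths from AgeGroup to Adherence (paths whose first edge points into AgeGroup):
  P1: AgeGroup <- Outcome -> Comorbidity <- Hospital -> Treatment -> Adherence
  P2: AgeGroup <- Outcome -> Adherence
  P3: AgeGroup <- Hospital -> Comorbidity <- Outcome -> Adherence
  P4: AgeGroup <- Hospital -> Treatment -> Adherence
Condition 1 (no descendant of AgeGroup in the set): holds — descendants of AgeGroup are {Adherence, Comorbidity, Treatment}; none are in {Hospital, Outcome}.
Condition 2 (every backdoor path blocked by {Hospital, Outcome}):
  P1: blocked at fork node Outcome ∈ conditioning set.
  P2: blocked at fork node Outcome ∈ conditioning set.
  P3: blocked at fork node Hospital ∈ conditioning set.
  P4: blocked at fork node Hospital ∈ conditioning set.
{Hospital, Outcome} satisfies the backdoor criterion.

Yes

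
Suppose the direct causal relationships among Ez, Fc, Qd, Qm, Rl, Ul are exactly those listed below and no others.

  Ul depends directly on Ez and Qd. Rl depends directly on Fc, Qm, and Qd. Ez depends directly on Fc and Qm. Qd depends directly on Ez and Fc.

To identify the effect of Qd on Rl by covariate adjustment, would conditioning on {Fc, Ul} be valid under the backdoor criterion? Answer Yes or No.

No

Backdoor paths from Qd to Rl (paths whose first edge points into Qd):
  P1: Qd <- Fc -> Ez <- Qm -> Rl
  P2: Qd <- Fc -> Rl
  P3: Qd <- Ez <- Fc -> Rl
  P4: Qd <- Ez <- Qm -> Rl
Condition 1 (no descendant of Qd in the set): FAILS — Ul is a descendant of Qd.
Condition 2 (every backdoor path blocked by {Fc, Ul}):
  P1: blocked at fork node Fc ∈ conditioning set.
  P2: blocked at fork node Fc ∈ conditioning set.
  P3: blocked at fork node Fc ∈ conditioning set.
  P4: open — no interior node is in the conditioning set.
{Fc, Ul} does not satisfy the backdoor criterion.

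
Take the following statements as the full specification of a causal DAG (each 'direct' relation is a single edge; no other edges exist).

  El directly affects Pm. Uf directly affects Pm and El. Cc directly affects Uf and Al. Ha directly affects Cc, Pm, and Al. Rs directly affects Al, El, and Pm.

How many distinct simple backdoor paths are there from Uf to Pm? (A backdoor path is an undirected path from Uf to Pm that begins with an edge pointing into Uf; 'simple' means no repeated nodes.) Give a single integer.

A backdoor path from Uf to Pm is any simple undirected path whose first edge points into Uf (i.e. leaves Uf via a parent).
Parents of Uf: {Cc}.
Enumerating:
  P1: Uf <- Cc <- Ha -> Pm
  P2: Uf <- Cc <- Ha -> Al <- Rs -> El -> Pm
  P3: Uf <- Cc <- Ha -> Al <- Rs -> Pm
  P4: Uf <- Cc -> Al <- Ha -> Pm
  P5: Uf <- Cc -> Al <- Rs -> El -> Pm
  P6: Uf <- Cc -> Al <- Rs -> Pm
That exhausts the simple backdoor paths. Count: 6.

6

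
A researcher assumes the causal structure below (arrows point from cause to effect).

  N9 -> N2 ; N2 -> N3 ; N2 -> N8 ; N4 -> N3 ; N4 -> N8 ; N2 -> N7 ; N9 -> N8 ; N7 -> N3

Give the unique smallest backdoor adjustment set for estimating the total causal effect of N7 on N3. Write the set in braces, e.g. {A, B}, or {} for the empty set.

{N2}

Variables eligible for adjustment (non-descendants of N7, excluding N7 and N3): {N2, N4, N8, N9}.
Backdoor paths from N7 to N3:
  P1: N7 <- N2 <- N9 -> N8 <- N4 -> N3
  P2: N7 <- N2 -> N8 <- N4 -> N3
  P3: N7 <- N2 -> N3
The empty set is not sufficient: P3 (N7 <- N2 -> N3) has no collider blocking it and no conditioned non-collider, so it is open.
Try {N2}:
  P1: blocked at chain node N2 ∈ conditioning set.
  P2: blocked at fork node N2 ∈ conditioning set.
  P3: blocked at fork node N2 ∈ conditioning set.
{N2} contains no descendant of N7 and blocks every backdoor path.
No other singleton works — e.g. {N4} leaves P3 open — so {N2} is the unique smallest valid adjustment set.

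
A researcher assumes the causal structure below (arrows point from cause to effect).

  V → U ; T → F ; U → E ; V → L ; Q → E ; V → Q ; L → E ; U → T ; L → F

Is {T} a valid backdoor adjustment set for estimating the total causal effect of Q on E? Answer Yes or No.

No

Backdoor paths from Q to E (paths whose first edge points into Q):
  P1: Q <- V -> U -> T -> F <- L -> E
  P2: Q <- V -> U -> E
  P3: Q <- V -> L -> E
  P4: Q <- V -> L -> F <- T <- U -> E
Condition 1 (no descendant of Q in the set): holds — descendants of Q are {E}; none are in {T}.
Condition 2 (every backdoor path blocked by {T}):
  P1: blocked at chain node T ∈ conditioning set.
  P2: open — no interior node is in the conditioning set.
  P3: open — no interior node is in the conditioning set.
  P4: blocked at collider F (neither it nor any descendant is in the conditioning set).
{T} does not satisfy the backdoor criterion.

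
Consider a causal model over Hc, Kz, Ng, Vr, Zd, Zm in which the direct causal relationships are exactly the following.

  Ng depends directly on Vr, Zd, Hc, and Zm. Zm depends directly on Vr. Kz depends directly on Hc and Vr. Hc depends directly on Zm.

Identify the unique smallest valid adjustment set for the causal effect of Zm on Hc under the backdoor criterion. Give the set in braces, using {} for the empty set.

{}

Variables eligible for adjustment (non-descendants of Zm, excluding Zm and Hc): {Vr, Zd}.
Backdoor paths from Zm to Hc:
  P1: Zm <- Vr -> Ng <- Hc
  P2: Zm <- Vr -> Kz <- Hc
Each backdoor path contains an unconditioned collider, so every path is already blocked with the empty conditioning set:
  P1: blocked at collider Ng (neither it nor any descendant is in the conditioning set).
  P2: blocked at collider Kz (neither it nor any descendant is in the conditioning set).
The empty set is therefore the unique smallest valid set.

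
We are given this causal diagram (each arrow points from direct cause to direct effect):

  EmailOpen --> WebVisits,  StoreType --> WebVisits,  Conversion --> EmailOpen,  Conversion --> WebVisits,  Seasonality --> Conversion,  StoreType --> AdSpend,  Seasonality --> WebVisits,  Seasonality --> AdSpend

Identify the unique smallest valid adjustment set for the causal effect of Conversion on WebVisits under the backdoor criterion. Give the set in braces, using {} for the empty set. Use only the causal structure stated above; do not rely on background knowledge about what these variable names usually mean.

Variables eligible for adjustment (non-descendants of Conversion, excluding Conversion and WebVisits): {AdSpend, Seasonality, StoreType}.
Backdoor paths from Conversion to WebVisits:
  P1: Conversion <- Seasonality -> AdSpend <- StoreType -> WebVisits
  P2: Conversion <- Seasonality -> WebVisits
The empty set is not sufficient: P2 (Conversion <- Seasonality -> WebVisits) has no collider blocking it and no conditioned non-collider, so it is open.
Try {Seasonality}:
  P1: blocked at fork node Seasonality ∈ conditioning set.
  P2: blocked at fork node Seasonality ∈ conditioning set.
{Seasonality} contains no descendant of Conversion and blocks every backdoor path.
No other singleton works — e.g. {StoreType} leaves P2 open — so {Seasonality} is the unique smallest valid adjustment set.

{Seasonality}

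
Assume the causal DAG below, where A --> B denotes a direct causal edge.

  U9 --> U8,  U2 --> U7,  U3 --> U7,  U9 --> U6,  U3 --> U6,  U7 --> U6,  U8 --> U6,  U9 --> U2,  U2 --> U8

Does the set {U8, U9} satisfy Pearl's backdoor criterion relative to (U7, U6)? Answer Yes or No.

Backdoor paths from U7 to U6 (paths whose first edge points into U7):
  P1: U7 <- U2 <- U9 -> U8 -> U6
  P2: U7 <- U2 <- U9 -> U6
  P3: U7 <- U2 -> U8 <- U9 -> U6
  P4: U7 <- U2 -> U8 -> U6
  P5: U7 <- U3 -> U6
Condition 1 (no descendant of U7 in the set): holds — descendants of U7 are {U6}; none are in {U8, U9}.
Condition 2 (every backdoor path blocked by {U8, U9}):
  P1: blocked at fork node U9 ∈ conditioning set.
  P2: blocked at fork node U9 ∈ conditioning set.
  P3: blocked at fork node U9 ∈ conditioning set.
  P4: blocked at chain node U8 ∈ conditioning set.
  P5: open — no interior node is in the conditioning set.
{U8, U9} does not satisfy the backdoor criterion.

No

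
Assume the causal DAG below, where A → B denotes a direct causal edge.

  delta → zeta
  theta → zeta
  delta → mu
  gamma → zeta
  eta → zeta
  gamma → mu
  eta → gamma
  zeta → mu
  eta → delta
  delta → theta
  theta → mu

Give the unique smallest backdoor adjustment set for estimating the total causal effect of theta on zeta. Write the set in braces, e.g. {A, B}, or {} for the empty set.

Variables eligible for adjustment (non-descendants of theta, excluding theta and zeta): {delta, eta, gamma}.
Backdoor paths from theta to zeta:
  P1: theta <- delta <- eta -> gamma -> zeta
  P2: theta <- delta <- eta -> gamma -> mu <- zeta
  P3: theta <- delta <- eta -> zeta
  P4: theta <- delta -> zeta
  P5: theta <- delta -> mu <- gamma <- eta -> zeta
  P6: theta <- delta -> mu <- gamma -> zeta
  P7: theta <- delta -> mu <- zeta
The empty set is not sufficient: P1 (theta <- delta <- eta -> gamma -> zeta) has no collider blocking it and no conditioned non-collider, so it is open.
Try {delta}:
  P1: blocked at chain node delta ∈ conditioning set.
  P2: blocked at chain node delta ∈ conditioning set.
  P3: blocked at chain node delta ∈ conditioning set.
  P4: blocked at fork node delta ∈ conditioning set.
  P5: blocked at fork node delta ∈ conditioning set.
  P6: blocked at fork node delta ∈ conditioning set.
  P7: blocked at fork node delta ∈ conditioning set.
{delta} contains no descendant of theta and blocks every backdoor path.
No other singleton works — e.g. {eta} leaves P4 open — so {delta} is the unique smallest valid adjustment set.

{delta}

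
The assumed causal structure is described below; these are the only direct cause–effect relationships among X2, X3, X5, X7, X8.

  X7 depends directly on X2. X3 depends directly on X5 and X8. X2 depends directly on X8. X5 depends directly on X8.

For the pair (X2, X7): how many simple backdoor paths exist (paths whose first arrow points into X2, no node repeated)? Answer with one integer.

0

A backdoor path from X2 to X7 is any simple undirected path whose first edge points into X2 (i.e. leaves X2 via a parent).
Parents of X2: {X8}.
No simple path from any parent of X2 reaches X7 without revisiting X2, so there are no backdoor paths.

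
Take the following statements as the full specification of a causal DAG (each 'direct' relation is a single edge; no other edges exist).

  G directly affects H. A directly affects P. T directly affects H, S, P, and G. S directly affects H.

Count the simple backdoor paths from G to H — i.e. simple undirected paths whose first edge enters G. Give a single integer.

2

A backdoor path from G to H is any simple undirected path whose first edge points into G (i.e. leaves G via a parent).
Parents of G: {T}.
Enumerating:
  P1: G <- T -> S -> H
  P2: G <- T -> H
That exhausts the simple backdoor paths. Count: 2.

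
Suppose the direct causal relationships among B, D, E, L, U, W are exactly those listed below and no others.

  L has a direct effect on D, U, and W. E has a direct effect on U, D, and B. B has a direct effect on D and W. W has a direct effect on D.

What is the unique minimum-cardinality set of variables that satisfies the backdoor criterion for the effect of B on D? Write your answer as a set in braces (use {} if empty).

Variables eligible for adjustment (non-descendants of B, excluding B and D): {E, L, U}.
Backdoor paths from B to D:
  P1: B <- E -> U <- L -> W -> D
  P2: B <- E -> U <- L -> D
  P3: B <- E -> D
The empty set is not sufficient: P3 (B <- E -> D) has no collider blocking it and no conditioned non-collider, so it is open.
Try {E}:
  P1: blocked at fork node E ∈ conditioning set.
  P2: blocked at fork node E ∈ conditioning set.
  P3: blocked at fork node E ∈ conditioning set.
{E} contains no descendant of B and blocks every backdoor path.
No other singleton works — e.g. {L} leaves P3 open — so {E} is the unique smallest valid adjustment set.

{E}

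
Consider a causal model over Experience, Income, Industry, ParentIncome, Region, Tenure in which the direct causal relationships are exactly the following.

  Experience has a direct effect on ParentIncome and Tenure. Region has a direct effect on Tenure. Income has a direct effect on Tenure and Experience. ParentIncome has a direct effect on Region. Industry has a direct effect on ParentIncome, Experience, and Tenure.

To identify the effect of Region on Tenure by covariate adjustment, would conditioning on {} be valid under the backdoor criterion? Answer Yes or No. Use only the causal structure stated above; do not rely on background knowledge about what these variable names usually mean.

Backdoor paths from Region to Tenure (paths whose first edge points into Region):
  P1: Region <- ParentIncome <- Industry -> Experience <- Income -> Tenure
  P2: Region <- ParentIncome <- Industry -> Experience -> Tenure
  P3: Region <- ParentIncome <- Industry -> Tenure
  P4: Region <- ParentIncome <- Experience <- Income -> Tenure
  P5: Region <- ParentIncome <- Experience <- Industry -> Tenure
  P6: Region <- ParentIncome <- Experience -> Tenure
Condition 1 (no descendant of Region in the set): holds — descendants of Region are {Tenure}; none are in {}.
Condition 2 (every backdoor path blocked by {}):
  P1: blocked at collider Experience (neither it nor any descendant is in the conditioning set).
  P2: open — no interior node is in the conditioning set.
  P3: open — no interior node is in the conditioning set.
  P4: open — no interior node is in the conditioning set.
  P5: open — no interior node is in the conditioning set.
  P6: open — no interior node is in the conditioning set.
{} does not satisfy the backdoor criterion.

No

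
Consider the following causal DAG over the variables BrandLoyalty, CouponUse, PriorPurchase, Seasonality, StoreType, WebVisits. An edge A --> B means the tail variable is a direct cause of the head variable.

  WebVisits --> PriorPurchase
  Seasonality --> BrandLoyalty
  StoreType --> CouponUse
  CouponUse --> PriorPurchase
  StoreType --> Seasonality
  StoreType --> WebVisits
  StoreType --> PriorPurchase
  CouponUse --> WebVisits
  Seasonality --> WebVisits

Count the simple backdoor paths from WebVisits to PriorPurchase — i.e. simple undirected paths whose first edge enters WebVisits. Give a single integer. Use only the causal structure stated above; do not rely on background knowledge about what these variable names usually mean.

6

A backdoor path from WebVisits to PriorPurchase is any simple undirected path whose first edge points into WebVisits (i.e. leaves WebVisits via a parent).
Parents of WebVisits: {CouponUse, Seasonality, StoreType}.
Enumerating:
  P1: WebVisits <- StoreType -> CouponUse -> PriorPurchase
  P2: WebVisits <- StoreType -> PriorPurchase
  P3: WebVisits <- Seasonality <- StoreType -> CouponUse -> PriorPurchase
  P4: WebVisits <- Seasonality <- StoreType -> PriorPurchase
  P5: WebVisits <- CouponUse <- StoreType -> PriorPurchase
  P6: WebVisits <- CouponUse -> PriorPurchase
That exhausts the simple backdoor paths. Count: 6.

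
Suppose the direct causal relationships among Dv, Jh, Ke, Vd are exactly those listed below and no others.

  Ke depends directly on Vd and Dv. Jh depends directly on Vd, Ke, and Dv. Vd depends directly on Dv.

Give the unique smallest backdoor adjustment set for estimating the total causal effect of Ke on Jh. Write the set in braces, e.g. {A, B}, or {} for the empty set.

{Dv, Vd}

Variables eligible for adjustment (non-descendants of Ke, excluding Ke and Jh): {Dv, Vd}.
Backdoor paths from Ke to Jh:
  P1: Ke <- Dv -> Vd -> Jh
  P2: Ke <- Dv -> Jh
  P3: Ke <- Vd <- Dv -> Jh
  P4: Ke <- Vd -> Jh
The empty set is not sufficient: P1 (Ke <- Dv -> Vd -> Jh) has no collider blocking it and no conditioned non-collider, so it is open.
Try {Dv, Vd}:
  P1: blocked at fork node Dv ∈ conditioning set.
  P2: blocked at fork node Dv ∈ conditioning set.
  P3: blocked at chain node Vd ∈ conditioning set.
  P4: blocked at fork node Vd ∈ conditioning set.
{Dv, Vd} contains no descendant of Ke and blocks every backdoor path.
Every element of {Dv, Vd} is needed (dropping Dv leaves P2 open; dropping Vd leaves P4 open), so no proper subset is valid.
Among all size-2 subsets of the eligible variables, only {Dv, Vd} blocks every backdoor path, so it is the unique smallest valid adjustment set.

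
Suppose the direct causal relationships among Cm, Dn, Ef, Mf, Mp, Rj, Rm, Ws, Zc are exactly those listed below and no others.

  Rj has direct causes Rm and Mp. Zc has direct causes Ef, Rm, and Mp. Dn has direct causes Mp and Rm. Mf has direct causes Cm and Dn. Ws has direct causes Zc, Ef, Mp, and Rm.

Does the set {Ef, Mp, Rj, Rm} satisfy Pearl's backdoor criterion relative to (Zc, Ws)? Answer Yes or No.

Yes

Backdoor paths from Zc to Ws (paths whose first edge points into Zc):
  P1: Zc <- Mp -> Rj <- Rm -> Ws
  P2: Zc <- Mp -> Dn <- Rm -> Ws
  P3: Zc <- Mp -> Ws
  P4: Zc <- Rm -> Rj <- Mp -> Ws
  P5: Zc <- Rm -> Dn <- Mp -> Ws
  P6: Zc <- Rm -> Ws
  P7: Zc <- Ef -> Ws
Condition 1 (no descendant of Zc in the set): holds — descendants of Zc are {Ws}; none are in {Ef, Mp, Rj, Rm}.
Condition 2 (every backdoor path blocked by {Ef, Mp, Rj, Rm}):
  P1: blocked at fork node Mp ∈ conditioning set.
  P2: blocked at fork node Mp ∈ conditioning set.
  P3: blocked at fork node Mp ∈ conditioning set.
  P4: blocked at fork node Rm ∈ conditioning set.
  P5: blocked at fork node Rm ∈ conditioning set.
  P6: blocked at fork node Rm ∈ conditioning set.
  P7: blocked at fork node Ef ∈ conditioning set.
{Ef, Mp, Rj, Rm} satisfies the backdoor criterion.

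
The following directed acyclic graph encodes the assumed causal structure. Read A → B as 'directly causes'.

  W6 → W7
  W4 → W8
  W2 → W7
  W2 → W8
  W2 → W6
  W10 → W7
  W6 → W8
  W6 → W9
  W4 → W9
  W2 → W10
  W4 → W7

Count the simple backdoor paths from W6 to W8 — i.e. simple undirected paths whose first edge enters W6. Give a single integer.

A backdoor path from W6 to W8 is any simple undirected path whose first edge points into W6 (i.e. leaves W6 via a parent).
Parents of W6: {W2}.
Enumerating:
  P1: W6 <- W2 -> W10 -> W7 <- W4 -> W8
  P2: W6 <- W2 -> W7 <- W4 -> W8
  P3: W6 <- W2 -> W8
That exhausts the simple backdoor paths. Count: 3.

3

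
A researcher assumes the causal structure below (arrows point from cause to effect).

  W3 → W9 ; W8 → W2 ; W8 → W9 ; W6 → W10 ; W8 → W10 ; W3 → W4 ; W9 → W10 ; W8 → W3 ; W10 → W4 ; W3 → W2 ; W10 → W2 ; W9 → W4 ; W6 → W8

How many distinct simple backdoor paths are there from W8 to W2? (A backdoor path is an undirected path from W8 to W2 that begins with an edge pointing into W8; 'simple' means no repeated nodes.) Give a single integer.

5

A backdoor path from W8 to W2 is any simple undirected path whose first edge points into W8 (i.e. leaves W8 via a parent).
Parents of W8: {W6}.
Enumerating:
  P1: W8 <- W6 -> W10 <- W9 <- W3 -> W2
  P2: W8 <- W6 -> W10 <- W9 -> W4 <- W3 -> W2
  P3: W8 <- W6 -> W10 -> W4 <- W3 -> W2
  P4: W8 <- W6 -> W10 -> W4 <- W9 <- W3 -> W2
  P5: W8 <- W6 -> W10 -> W2
That exhausts the simple backdoor paths. Count: 5.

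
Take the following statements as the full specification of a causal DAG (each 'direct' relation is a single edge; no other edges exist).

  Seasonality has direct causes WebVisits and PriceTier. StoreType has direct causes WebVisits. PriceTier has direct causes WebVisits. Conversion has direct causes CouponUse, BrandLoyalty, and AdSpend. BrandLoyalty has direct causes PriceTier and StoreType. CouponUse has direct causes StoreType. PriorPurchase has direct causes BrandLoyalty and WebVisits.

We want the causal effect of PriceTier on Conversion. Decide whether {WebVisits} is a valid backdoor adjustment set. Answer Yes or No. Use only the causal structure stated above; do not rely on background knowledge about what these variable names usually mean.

Backdoor paths from PriceTier to Conversion (paths whose first edge points into PriceTier):
  P1: PriceTier <- WebVisits -> StoreType -> CouponUse -> Conversion
  P2: PriceTier <- WebVisits -> StoreType -> BrandLoyalty -> Conversion
  P3: PriceTier <- WebVisits -> PriorPurchase <- BrandLoyalty <- StoreType -> CouponUse -> Conversion
  P4: PriceTier <- WebVisits -> PriorPurchase <- BrandLoyalty -> Conversion
Condition 1 (no descendant of PriceTier in the set): holds — descendants of PriceTier are {BrandLoyalty, Conversion, PriorPurchase, Seasonality}; none are in {WebVisits}.
Condition 2 (every backdoor path blocked by {WebVisits}):
  P1: blocked at fork node WebVisits ∈ conditioning set.
  P2: blocked at fork node WebVisits ∈ conditioning set.
  P3: blocked at fork node WebVisits ∈ conditioning set.
  P4: blocked at fork node WebVisits ∈ conditioning set.
{WebVisits} satisfies the backdoor criterion.

Yes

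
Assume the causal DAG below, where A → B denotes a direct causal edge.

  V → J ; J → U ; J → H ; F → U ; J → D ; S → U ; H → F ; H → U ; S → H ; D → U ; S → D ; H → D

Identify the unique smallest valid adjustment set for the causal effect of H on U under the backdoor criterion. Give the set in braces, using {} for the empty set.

Variables eligible for adjustment (non-descendants of H, excluding H and U): {J, S, V}.
Backdoor paths from H to U:
  P1: H <- S -> D <- J -> U
  P2: H <- S -> D -> U
  P3: H <- S -> U
  P4: H <- J -> D <- S -> U
  P5: H <- J -> D -> U
  P6: H <- J -> U
The empty set is not sufficient: P2 (H <- S -> D -> U) has no collider blocking it and no conditioned non-collider, so it is open.
Try {J, S}:
  P1: blocked at fork node S ∈ conditioning set.
  P2: blocked at fork node S ∈ conditioning set.
  P3: blocked at fork node S ∈ conditioning set.
  P4: blocked at fork node J ∈ conditioning set.
  P5: blocked at fork node J ∈ conditioning set.
  P6: blocked at fork node J ∈ conditioning set.
{J, S} contains no descendant of H and blocks every backdoor path.
Every element of {J, S} is needed (dropping J leaves P5 open; dropping S leaves P2 open), so no proper subset is valid.
Among all size-2 subsets of the eligible variables, only {J, S} blocks every backdoor path, so it is the unique smallest valid adjustment set.

{J, S}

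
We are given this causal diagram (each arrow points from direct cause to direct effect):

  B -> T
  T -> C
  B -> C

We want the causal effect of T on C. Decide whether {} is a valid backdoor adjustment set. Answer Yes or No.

Backdoor paths from T to C (paths whose first edge points into T):
  P1: T <- B -> C
Condition 1 (no descendant of T in the set): holds — descendants of T are {C}; none are in {}.
Condition 2 (every backdoor path blocked by {}):
  P1: open — no interior node is in the conditioning set.
{} does not satisfy the backdoor criterion.

No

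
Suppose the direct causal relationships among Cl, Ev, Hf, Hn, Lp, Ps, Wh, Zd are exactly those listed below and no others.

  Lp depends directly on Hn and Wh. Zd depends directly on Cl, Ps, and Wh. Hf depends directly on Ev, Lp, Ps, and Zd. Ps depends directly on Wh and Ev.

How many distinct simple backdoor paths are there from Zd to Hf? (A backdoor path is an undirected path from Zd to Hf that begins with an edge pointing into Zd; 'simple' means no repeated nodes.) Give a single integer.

6

A backdoor path from Zd to Hf is any simple undirected path whose first edge points into Zd (i.e. leaves Zd via a parent).
Parents of Zd: {Cl, Ps, Wh}.
Enumerating:
  P1: Zd <- Wh -> Lp -> Hf
  P2: Zd <- Wh -> Ps <- Ev -> Hf
  P3: Zd <- Wh -> Ps -> Hf
  P4: Zd <- Ps <- Wh -> Lp -> Hf
  P5: Zd <- Ps <- Ev -> Hf
  P6: Zd <- Ps -> Hf
That exhausts the simple backdoor paths. Count: 6.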